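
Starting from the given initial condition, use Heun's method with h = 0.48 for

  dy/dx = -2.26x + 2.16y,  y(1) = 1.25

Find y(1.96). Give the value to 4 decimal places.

Heun: k1 = f(x_n, y_n); k2 = f(x_n + h, y_n + h·k1); y_{n+1} = y_n + (h/2)·(k1 + k2).
x=1.000000, y=1.250000:
  k1 = f(1.000000, 1.250000) = 0.440000
  k2 = f(1.480000, 1.461200) = -0.188608
  y ← 1.250000 + (0.48/2)·(0.440000 + (-0.188608)) = 1.310334
x=1.480000, y=1.310334:
  k1 = f(1.480000, 1.310334) = -0.514478
  k2 = f(1.960000, 1.063384) = -2.132690
  y ← 1.310334 + (0.48/2)·(-0.514478 + (-2.132690)) = 0.675014
y(1.96) ≈ 0.6750

0.6750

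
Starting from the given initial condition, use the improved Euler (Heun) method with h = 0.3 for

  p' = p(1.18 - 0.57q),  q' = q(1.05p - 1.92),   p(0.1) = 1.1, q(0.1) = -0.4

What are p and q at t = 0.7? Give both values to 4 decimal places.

Heun on (p,q): k1 = f(t_n, state_n); k2 = f(t_n + h, state_n + h·k1); state_{n+1} = state_n + (h/2)·(k1 + k2).
0.100000: (1.100000, -0.400000)
  k1 = (1.548800, 0.306000)
  predictor → (1.564640, -0.308200)
  k2 = (2.121142, 0.085411)
  → (1.650491, -0.341288)
0.400000: (1.650491, -0.341288)
  k1 = (2.268657, 0.063816)
  predictor → (2.331088, -0.322144)
  k2 = (3.178723, -0.169977)
  → (2.467598, -0.357213)
(p(0.7), q(0.7)) ≈ (2.4676, -0.3572)

2.4676, -0.3572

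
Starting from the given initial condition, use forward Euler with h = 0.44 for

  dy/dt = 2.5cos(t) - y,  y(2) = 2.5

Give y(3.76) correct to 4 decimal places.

Euler: y_{n+1} = y_n + h·f(t_n, y_n).
t=2.000000, y=2.500000: f=-3.540367 → y ← 2.500000 + 0.44·(-3.540367) = 0.942238
t=2.440000, y=0.942238: f=-2.851776 → y ← 0.942238 + 0.44·(-2.851776) = -0.312543
t=2.880000, y=-0.312543: f=-2.102405 → y ← -0.312543 + 0.44·(-2.102405) = -1.237601
t=3.320000, y=-1.237601: f=-1.222718 → y ← -1.237601 + 0.44·(-1.222718) = -1.775597
y(3.76) ≈ -1.7756

-1.7756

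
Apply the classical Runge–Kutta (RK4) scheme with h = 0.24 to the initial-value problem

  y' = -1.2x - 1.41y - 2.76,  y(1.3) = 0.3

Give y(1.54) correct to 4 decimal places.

RK4: k1 = f(x_n, y_n); k2 = f(x_n + h/2, y_n + (h/2)·k1); k3 = f(x_n + h/2, y_n + (h/2)·k2); k4 = f(x_n + h, y_n + h·k3); y_{n+1} = y_n + (h/6)·(k1 + 2k2 + 2k3 + k4).
x=1.300000, y=0.300000:
  k1 = f(1.300000, 0.300000) = -4.743000
  k2 = f(1.420000, -0.269160) = -4.084484
  k3 = f(1.420000, -0.190138) = -4.195905
  k4 = f(1.540000, -0.707017) = -3.611106
  y ← 0.300000 + (0.24/6)·(k1 + 2k2 + 2k3 + k4) = -0.696595
y(1.54) ≈ -0.6966

-0.6966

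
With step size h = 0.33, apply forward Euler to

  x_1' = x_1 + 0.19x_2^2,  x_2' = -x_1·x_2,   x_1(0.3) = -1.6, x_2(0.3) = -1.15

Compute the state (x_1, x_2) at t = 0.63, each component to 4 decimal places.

-2.0451, -1.7572

Euler on (x_1,x_2): x_1_{n+1} = x_1_n + h·x_1', x_2_{n+1} = x_2_n + h·x_2'.
0.300000: (-1.600000, -1.150000); f=(-1.348725, -1.840000) → (-2.045079, -1.757200)
(x_1(0.63), x_2(0.63)) ≈ (-2.0451, -1.7572)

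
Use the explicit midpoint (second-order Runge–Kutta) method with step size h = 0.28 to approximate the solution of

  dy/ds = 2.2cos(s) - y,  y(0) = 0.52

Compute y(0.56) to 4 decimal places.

1.1769

Midpoint: k1 = f(s_n, y_n); k2 = f(s_n + h/2, y_n + (h/2)·k1); y_{n+1} = y_n + h·k2.
s=0.000000, y=0.520000:
  k1 = f(0.000000, 0.520000) = 1.680000
  k2 = f(0.140000, 0.755200) = 1.423275
  y ← 0.520000 + 0.28·1.423275 = 0.918517
s=0.280000, y=0.918517:
  k1 = f(0.280000, 0.918517) = 1.195805
  k2 = f(0.420000, 1.085930) = 0.922866
  y ← 0.918517 + 0.28·0.922866 = 1.176920
y(0.56) ≈ 1.1769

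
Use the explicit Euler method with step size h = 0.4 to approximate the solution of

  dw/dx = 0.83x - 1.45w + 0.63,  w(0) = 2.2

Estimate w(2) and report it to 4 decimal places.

Euler: w_{n+1} = w_n + h·f(x_n, w_n).
x=0.000000, w=2.200000: f=-2.560000 → w ← 2.200000 + 0.4·(-2.560000) = 1.176000
x=0.400000, w=1.176000: f=-0.743200 → w ← 1.176000 + 0.4·(-0.743200) = 0.878720
x=0.800000, w=0.878720: f=0.019856 → w ← 0.878720 + 0.4·0.019856 = 0.886662
x=1.200000, w=0.886662: f=0.340340 → w ← 0.886662 + 0.4·0.340340 = 1.022798
x=1.600000, w=1.022798: f=0.474943 → w ← 1.022798 + 0.4·0.474943 = 1.212775
w(2) ≈ 1.2128

1.2128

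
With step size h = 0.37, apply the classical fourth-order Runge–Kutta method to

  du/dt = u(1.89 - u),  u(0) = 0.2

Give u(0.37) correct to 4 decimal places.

RK4: k1 = f(t_n, u_n); k2 = f(t_n + h/2, u_n + (h/2)·k1); k3 = f(t_n + h/2, u_n + (h/2)·k2); k4 = f(t_n + h, u_n + h·k3); u_{n+1} = u_n + (h/6)·(k1 + 2k2 + 2k3 + k4).
t=0.000000, u=0.200000:
  k1 = f(0.000000, 0.200000) = 0.338000
  k2 = f(0.185000, 0.262530) = 0.427260
  k3 = f(0.185000, 0.279043) = 0.449526
  k4 = f(0.370000, 0.366325) = 0.558160
  u ← 0.200000 + (0.37/6)·(k1 + 2k2 + 2k3 + k4) = 0.363400
u(0.37) ≈ 0.3634

0.3634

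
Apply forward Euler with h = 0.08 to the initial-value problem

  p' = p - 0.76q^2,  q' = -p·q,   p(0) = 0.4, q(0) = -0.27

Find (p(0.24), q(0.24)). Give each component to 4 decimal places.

Euler on (p,q): p_{n+1} = p_n + h·p', q_{n+1} = q_n + h·q'.
0.000000: (0.400000, -0.270000); f=(0.344596, 0.108000) → (0.427568, -0.261360)
0.080000: (0.427568, -0.261360); f=(0.375653, 0.111749) → (0.457620, -0.252420)
0.160000: (0.457620, -0.252420); f=(0.409196, 0.115512) → (0.490356, -0.243179)
(p(0.24), q(0.24)) ≈ (0.4904, -0.2432)

0.4904, -0.2432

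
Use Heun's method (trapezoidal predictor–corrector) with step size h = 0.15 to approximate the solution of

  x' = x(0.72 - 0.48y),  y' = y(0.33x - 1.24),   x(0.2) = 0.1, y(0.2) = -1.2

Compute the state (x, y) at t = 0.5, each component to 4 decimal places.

0.1431, -0.8390

Heun on (x,y): k1 = f(t_n, state_n); k2 = f(t_n + h, state_n + h·k1); state_{n+1} = state_n + (h/2)·(k1 + k2).
0.200000: (0.100000, -1.200000)
  k1 = (0.129600, 1.448400)
  predictor → (0.119440, -0.982740)
  k2 = (0.142338, 1.179863)
  → (0.120395, -1.002880)
0.350000: (0.120395, -1.002880)
  k1 = (0.144641, 1.203727)
  predictor → (0.142092, -0.822321)
  k2 = (0.158391, 0.981120)
  → (0.143123, -0.839017)
(x(0.5), y(0.5)) ≈ (0.1431, -0.8390)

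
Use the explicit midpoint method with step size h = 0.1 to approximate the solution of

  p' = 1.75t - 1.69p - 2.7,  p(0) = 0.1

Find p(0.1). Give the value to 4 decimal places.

-0.1539

Midpoint: k1 = f(t_n, p_n); k2 = f(t_n + h/2, p_n + (h/2)·k1); p_{n+1} = p_n + h·k2.
t=0.000000, p=0.100000:
  k1 = f(0.000000, 0.100000) = -2.869000
  k2 = f(0.050000, -0.043450) = -2.539070
  p ← 0.100000 + 0.1·(-2.539070) = -0.153907
p(0.1) ≈ -0.1539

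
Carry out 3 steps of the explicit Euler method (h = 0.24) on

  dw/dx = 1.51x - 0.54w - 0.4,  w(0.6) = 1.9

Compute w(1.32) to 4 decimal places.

1.8217

Euler: w_{n+1} = w_n + h·f(x_n, w_n).
x=0.600000, w=1.900000: f=-0.520000 → w ← 1.900000 + 0.24·(-0.520000) = 1.775200
x=0.840000, w=1.775200: f=-0.090208 → w ← 1.775200 + 0.24·(-0.090208) = 1.753550
x=1.080000, w=1.753550: f=0.283883 → w ← 1.753550 + 0.24·0.283883 = 1.821682
w(1.32) ≈ 1.8217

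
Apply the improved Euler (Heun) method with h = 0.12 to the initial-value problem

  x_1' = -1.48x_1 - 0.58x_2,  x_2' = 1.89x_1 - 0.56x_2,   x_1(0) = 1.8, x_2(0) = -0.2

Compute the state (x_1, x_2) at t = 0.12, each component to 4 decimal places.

Heun on (x_1,x_2): k1 = f(t_n, state_n); k2 = f(t_n + h, state_n + h·k1); state_{n+1} = state_n + (h/2)·(k1 + k2).
0.000000: (1.800000, -0.200000)
  k1 = (-2.548000, 3.514000)
  predictor → (1.494240, 0.221680)
  k2 = (-2.340050, 2.699973)
  → (1.506717, 0.172838)
(x_1(0.12), x_2(0.12)) ≈ (1.5067, 0.1728)

1.5067, 0.1728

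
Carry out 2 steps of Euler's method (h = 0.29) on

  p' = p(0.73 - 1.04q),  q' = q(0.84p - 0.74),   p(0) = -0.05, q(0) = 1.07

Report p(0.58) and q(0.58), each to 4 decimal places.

Euler on (p,q): p_{n+1} = p_n + h·p', q_{n+1} = q_n + h·q'.
0.000000: (-0.050000, 1.070000); f=(0.019140, -0.836740) → (-0.044449, 0.827345)
0.290000: (-0.044449, 0.827345); f=(0.005798, -0.643127) → (-0.042768, 0.640839)
(p(0.58), q(0.58)) ≈ (-0.0428, 0.6408)

-0.0428, 0.6408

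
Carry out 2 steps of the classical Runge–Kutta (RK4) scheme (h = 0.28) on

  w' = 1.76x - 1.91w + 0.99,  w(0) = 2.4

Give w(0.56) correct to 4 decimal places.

RK4: k1 = f(x_n, w_n); k2 = f(x_n + h/2, w_n + (h/2)·k1); k3 = f(x_n + h/2, w_n + (h/2)·k2); k4 = f(x_n + h, w_n + h·k3); w_{n+1} = w_n + (h/6)·(k1 + 2k2 + 2k3 + k4).
x=0.000000, w=2.400000:
  k1 = f(0.000000, 2.400000) = -3.594000
  k2 = f(0.140000, 1.896840) = -2.386564
  k3 = f(0.140000, 2.065881) = -2.709433
  k4 = f(0.280000, 1.641359) = -1.652195
  w ← 2.400000 + (0.28/6)·(k1 + 2k2 + 2k3 + k4) = 1.679551
x=0.280000, w=1.679551:
  k1 = f(0.280000, 1.679551) = -1.725143
  k2 = f(0.420000, 1.438031) = -1.017440
  k3 = f(0.420000, 1.537110) = -1.206679
  k4 = f(0.560000, 1.341681) = -0.587011
  w ← 1.679551 + (0.28/6)·(k1 + 2k2 + 2k3 + k4) = 1.364066
w(0.56) ≈ 1.3641

1.3641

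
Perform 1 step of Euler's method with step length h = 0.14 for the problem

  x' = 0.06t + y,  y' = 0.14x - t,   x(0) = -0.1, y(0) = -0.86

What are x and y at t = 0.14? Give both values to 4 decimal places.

Euler on (x,y): x_{n+1} = x_n + h·x', y_{n+1} = y_n + h·y'.
0.000000: (-0.100000, -0.860000); f=(-0.860000, -0.014000) → (-0.220400, -0.861960)
(x(0.14), y(0.14)) ≈ (-0.2204, -0.8620)

-0.2204, -0.8620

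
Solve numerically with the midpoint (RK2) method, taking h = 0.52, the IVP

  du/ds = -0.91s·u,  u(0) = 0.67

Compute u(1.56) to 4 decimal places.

Midpoint: k1 = f(s_n, u_n); k2 = f(s_n + h/2, u_n + (h/2)·k1); u_{n+1} = u_n + h·k2.
s=0.000000, u=0.670000:
  k1 = f(0.000000, 0.670000) = 0.000000
  k2 = f(0.260000, 0.670000) = -0.158522
  u ← 0.670000 + 0.52·(-0.158522) = 0.587569
s=0.520000, u=0.587569:
  k1 = f(0.520000, 0.587569) = -0.278037
  k2 = f(0.780000, 0.515279) = -0.365745
  u ← 0.587569 + 0.52·(-0.365745) = 0.397381
s=1.040000, u=0.397381:
  k1 = f(1.040000, 0.397381) = -0.376082
  k2 = f(1.300000, 0.299600) = -0.354427
  u ← 0.397381 + 0.52·(-0.354427) = 0.213079
u(1.56) ≈ 0.2131

0.2131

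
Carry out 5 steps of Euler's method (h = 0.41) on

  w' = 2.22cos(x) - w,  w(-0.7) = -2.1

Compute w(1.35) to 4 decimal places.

1.4281

Euler: w_{n+1} = w_n + h·f(x_n, w_n).
x=-0.700000, w=-2.100000: f=3.797950 → w ← -2.100000 + 0.41·3.797950 = -0.542841
x=-0.290000, w=-0.542841: f=2.670142 → w ← -0.542841 + 0.41·2.670142 = 0.551918
x=0.120000, w=0.551918: f=1.652118 → w ← 0.551918 + 0.41·1.652118 = 1.229286
x=0.530000, w=1.229286: f=0.686146 → w ← 1.229286 + 0.41·0.686146 = 1.510606
x=0.940000, w=1.510606: f=-0.201276 → w ← 1.510606 + 0.41·(-0.201276) = 1.428082
w(1.35) ≈ 1.4281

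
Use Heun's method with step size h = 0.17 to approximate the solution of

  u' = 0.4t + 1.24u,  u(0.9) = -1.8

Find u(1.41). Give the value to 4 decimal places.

Heun: k1 = f(t_n, u_n); k2 = f(t_n + h, u_n + h·k1); u_{n+1} = u_n + (h/2)·(k1 + k2).
t=0.900000, u=-1.800000:
  k1 = f(0.900000, -1.800000) = -1.872000
  k2 = f(1.070000, -2.118240) = -2.198618
  u ← -1.800000 + (0.17/2)·(-1.872000 + (-2.198618)) = -2.146002
t=1.070000, u=-2.146002:
  k1 = f(1.070000, -2.146002) = -2.233043
  k2 = f(1.240000, -2.525620) = -2.635769
  u ← -2.146002 + (0.17/2)·(-2.233043 + (-2.635769)) = -2.559851
t=1.240000, u=-2.559851:
  k1 = f(1.240000, -2.559851) = -2.678216
  k2 = f(1.410000, -3.015148) = -3.174784
  u ← -2.559851 + (0.17/2)·(-2.678216 + (-3.174784)) = -3.057356
u(1.41) ≈ -3.0574

-3.0574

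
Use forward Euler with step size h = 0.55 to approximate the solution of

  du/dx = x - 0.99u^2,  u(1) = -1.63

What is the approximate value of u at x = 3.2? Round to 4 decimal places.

Euler: u_{n+1} = u_n + h·f(x_n, u_n).
x=1.000000, u=-1.630000: f=-1.630331 → u ← -1.630000 + 0.55·(-1.630331) = -2.526682
x=1.550000, u=-2.526682: f=-4.770281 → u ← -2.526682 + 0.55·(-4.770281) = -5.150337
x=2.100000, u=-5.150337: f=-24.160707 → u ← -5.150337 + 0.55·(-24.160707) = -18.438726
x=2.650000, u=-18.438726: f=-333.936733 → u ← -18.438726 + 0.55·(-333.936733) = -202.103929
u(3.2) ≈ -202.1039

-202.1039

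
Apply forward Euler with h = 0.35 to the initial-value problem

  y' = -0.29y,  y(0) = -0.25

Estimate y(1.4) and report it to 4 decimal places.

Euler: y_{n+1} = y_n + h·f(t_n, y_n).
t=0.000000, y=-0.250000: f=0.072500 → y ← -0.250000 + 0.35·0.072500 = -0.224625
t=0.350000, y=-0.224625: f=0.065141 → y ← -0.224625 + 0.35·0.065141 = -0.201826
t=0.700000, y=-0.201826: f=0.058529 → y ← -0.201826 + 0.35·0.058529 = -0.181340
t=1.050000, y=-0.181340: f=0.052589 → y ← -0.181340 + 0.35·0.052589 = -0.162934
y(1.4) ≈ -0.1629

-0.1629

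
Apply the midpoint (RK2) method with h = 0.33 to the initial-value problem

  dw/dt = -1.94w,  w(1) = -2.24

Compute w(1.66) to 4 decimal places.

-0.7144

Midpoint: k1 = f(t_n, w_n); k2 = f(t_n + h/2, w_n + (h/2)·k1); w_{n+1} = w_n + h·k2.
t=1.000000, w=-2.240000:
  k1 = f(1.000000, -2.240000) = 4.345600
  k2 = f(1.165000, -1.522976) = 2.954573
  w ← -2.240000 + 0.33·2.954573 = -1.264991
t=1.330000, w=-1.264991:
  k1 = f(1.330000, -1.264991) = 2.454082
  k2 = f(1.495000, -0.860067) = 1.668530
  w ← -1.264991 + 0.33·1.668530 = -0.714376
w(1.66) ≈ -0.7144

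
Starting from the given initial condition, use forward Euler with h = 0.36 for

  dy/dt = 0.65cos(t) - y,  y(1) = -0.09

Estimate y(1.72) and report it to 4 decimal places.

0.0930

Euler: y_{n+1} = y_n + h·f(t_n, y_n).
t=1.000000, y=-0.090000: f=0.441196 → y ← -0.090000 + 0.36·0.441196 = 0.068831
t=1.360000, y=0.068831: f=0.067174 → y ← 0.068831 + 0.36·0.067174 = 0.093014
y(1.72) ≈ 0.0930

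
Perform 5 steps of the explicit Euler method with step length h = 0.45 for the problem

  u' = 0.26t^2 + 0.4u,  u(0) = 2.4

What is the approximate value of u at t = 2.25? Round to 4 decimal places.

6.2922

Euler: u_{n+1} = u_n + h·f(t_n, u_n).
t=0.000000, u=2.400000: f=0.960000 → u ← 2.400000 + 0.45·0.960000 = 2.832000
t=0.450000, u=2.832000: f=1.185450 → u ← 2.832000 + 0.45·1.185450 = 3.365452
t=0.900000, u=3.365452: f=1.556781 → u ← 3.365452 + 0.45·1.556781 = 4.066004
t=1.350000, u=4.066004: f=2.100252 → u ← 4.066004 + 0.45·2.100252 = 5.011117
t=1.800000, u=5.011117: f=2.846847 → u ← 5.011117 + 0.45·2.846847 = 6.292198
u(2.25) ≈ 6.2922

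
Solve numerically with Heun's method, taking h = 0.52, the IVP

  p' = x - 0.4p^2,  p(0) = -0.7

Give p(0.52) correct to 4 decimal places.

Heun: k1 = f(x_n, p_n); k2 = f(x_n + h, p_n + h·k1); p_{n+1} = p_n + (h/2)·(k1 + k2).
x=0.000000, p=-0.700000:
  k1 = f(0.000000, -0.700000) = -0.196000
  k2 = f(0.520000, -0.801920) = 0.262770
  p ← -0.700000 + (0.52/2)·(-0.196000 + 0.262770) = -0.682640
p(0.52) ≈ -0.6826

-0.6826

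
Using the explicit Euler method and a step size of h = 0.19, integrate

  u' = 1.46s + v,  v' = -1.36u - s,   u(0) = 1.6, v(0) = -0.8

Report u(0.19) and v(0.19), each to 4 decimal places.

Euler on (u,v): u_{n+1} = u_n + h·u', v_{n+1} = v_n + h·v'.
0.000000: (1.600000, -0.800000); f=(-0.800000, -2.176000) → (1.448000, -1.213440)
(u(0.19), v(0.19)) ≈ (1.4480, -1.2134)

1.4480, -1.2134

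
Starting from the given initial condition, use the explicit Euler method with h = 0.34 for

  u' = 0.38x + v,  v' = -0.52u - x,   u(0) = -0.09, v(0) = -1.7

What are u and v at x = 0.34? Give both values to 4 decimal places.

-0.6680, -1.6841

Euler on (u,v): u_{n+1} = u_n + h·u', v_{n+1} = v_n + h·v'.
0.000000: (-0.090000, -1.700000); f=(-1.700000, 0.046800) → (-0.668000, -1.684088)
(u(0.34), v(0.34)) ≈ (-0.6680, -1.6841)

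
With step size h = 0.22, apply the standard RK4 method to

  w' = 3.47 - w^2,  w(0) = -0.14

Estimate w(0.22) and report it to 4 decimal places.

RK4: k1 = f(x_n, w_n); k2 = f(x_n + h/2, w_n + (h/2)·k1); k3 = f(x_n + h/2, w_n + (h/2)·k2); k4 = f(x_n + h, w_n + h·k3); w_{n+1} = w_n + (h/6)·(k1 + 2k2 + 2k3 + k4).
x=0.000000, w=-0.140000:
  k1 = f(0.000000, -0.140000) = 3.450400
  k2 = f(0.110000, 0.239544) = 3.412619
  k3 = f(0.110000, 0.235388) = 3.414592
  k4 = f(0.220000, 0.611210) = 3.096422
  w ← -0.140000 + (0.22/6)·(k1 + 2k2 + 2k3 + k4) = 0.600712
w(0.22) ≈ 0.6007

0.6007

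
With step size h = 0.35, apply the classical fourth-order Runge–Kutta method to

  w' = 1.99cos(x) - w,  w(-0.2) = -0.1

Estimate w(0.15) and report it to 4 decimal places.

0.5141

RK4: k1 = f(x_n, w_n); k2 = f(x_n + h/2, w_n + (h/2)·k1); k3 = f(x_n + h/2, w_n + (h/2)·k2); k4 = f(x_n + h, w_n + h·k3); w_{n+1} = w_n + (h/6)·(k1 + 2k2 + 2k3 + k4).
x=-0.200000, w=-0.100000:
  k1 = f(-0.200000, -0.100000) = 2.050332
  k2 = f(-0.025000, 0.258808) = 1.730570
  k3 = f(-0.025000, 0.202850) = 1.786528
  k4 = f(0.150000, 0.525285) = 1.442370
  w ← -0.100000 + (0.35/6)·(k1 + 2k2 + 2k3 + k4) = 0.514069
w(0.15) ≈ 0.5141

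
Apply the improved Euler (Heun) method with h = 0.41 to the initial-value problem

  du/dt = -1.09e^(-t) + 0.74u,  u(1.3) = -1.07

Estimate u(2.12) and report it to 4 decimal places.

Heun: k1 = f(t_n, u_n); k2 = f(t_n + h, u_n + h·k1); u_{n+1} = u_n + (h/2)·(k1 + k2).
t=1.300000, u=-1.070000:
  k1 = f(1.300000, -1.070000) = -1.088860
  k2 = f(1.710000, -1.516432) = -1.319304
  u ← -1.070000 + (0.41/2)·(-1.088860 + (-1.319304)) = -1.563673
t=1.710000, u=-1.563673:
  k1 = f(1.710000, -1.563673) = -1.354262
  k2 = f(2.120000, -2.118921) = -1.698836
  u ← -1.563673 + (0.41/2)·(-1.354262 + (-1.698836)) = -2.189559
u(2.12) ≈ -2.1896

-2.1896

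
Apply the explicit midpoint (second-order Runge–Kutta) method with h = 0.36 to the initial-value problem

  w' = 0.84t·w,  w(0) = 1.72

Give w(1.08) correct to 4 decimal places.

Midpoint: k1 = f(t_n, w_n); k2 = f(t_n + h/2, w_n + (h/2)·k1); w_{n+1} = w_n + h·k2.
t=0.000000, w=1.720000:
  k1 = f(0.000000, 1.720000) = 0.000000
  k2 = f(0.180000, 1.720000) = 0.260064
  w ← 1.720000 + 0.36·0.260064 = 1.813623
t=0.360000, w=1.813623:
  k1 = f(0.360000, 1.813623) = 0.548440
  k2 = f(0.540000, 1.912342) = 0.867438
  w ← 1.813623 + 0.36·0.867438 = 2.125901
t=0.720000, w=2.125901:
  k1 = f(0.720000, 2.125901) = 1.285745
  k2 = f(0.900000, 2.357335) = 1.782145
  w ← 2.125901 + 0.36·1.782145 = 2.767473
w(1.08) ≈ 2.7675

2.7675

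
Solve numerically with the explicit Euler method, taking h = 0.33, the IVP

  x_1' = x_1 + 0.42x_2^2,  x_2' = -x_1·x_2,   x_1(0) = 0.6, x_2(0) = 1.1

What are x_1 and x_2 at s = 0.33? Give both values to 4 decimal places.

0.9657, 0.8822

Euler on (x_1,x_2): x_1_{n+1} = x_1_n + h·x_1', x_2_{n+1} = x_2_n + h·x_2'.
0.000000: (0.600000, 1.100000); f=(1.108200, -0.660000) → (0.965706, 0.882200)
(x_1(0.33), x_2(0.33)) ≈ (0.9657, 0.8822)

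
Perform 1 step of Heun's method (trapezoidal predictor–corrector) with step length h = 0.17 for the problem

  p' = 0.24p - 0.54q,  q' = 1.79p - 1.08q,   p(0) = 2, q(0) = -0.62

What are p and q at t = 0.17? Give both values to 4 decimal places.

2.1082, 0.0572

Heun on (p,q): k1 = f(t_n, state_n); k2 = f(t_n + h, state_n + h·k1); state_{n+1} = state_n + (h/2)·(k1 + k2).
0.000000: (2.000000, -0.620000)
  k1 = (0.814800, 4.249600)
  predictor → (2.138516, 0.102432)
  k2 = (0.457931, 3.717317)
  → (2.108182, 0.057188)
(p(0.17), q(0.17)) ≈ (2.1082, 0.0572)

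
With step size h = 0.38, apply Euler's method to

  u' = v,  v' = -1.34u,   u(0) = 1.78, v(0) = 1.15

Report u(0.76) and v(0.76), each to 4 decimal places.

2.3096, -0.8853

Euler on (u,v): u_{n+1} = u_n + h·u', v_{n+1} = v_n + h·v'.
0.000000: (1.780000, 1.150000); f=(1.150000, -2.385200) → (2.217000, 0.243624)
0.380000: (2.217000, 0.243624); f=(0.243624, -2.970780) → (2.309577, -0.885272)
(u(0.76), v(0.76)) ≈ (2.3096, -0.8853)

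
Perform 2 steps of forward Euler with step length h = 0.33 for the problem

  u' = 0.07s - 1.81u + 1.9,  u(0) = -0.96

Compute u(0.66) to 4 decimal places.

0.7314

Euler: u_{n+1} = u_n + h·f(s_n, u_n).
s=0.000000, u=-0.960000: f=3.637600 → u ← -0.960000 + 0.33·3.637600 = 0.240408
s=0.330000, u=0.240408: f=1.487962 → u ← 0.240408 + 0.33·1.487962 = 0.731435
u(0.66) ≈ 0.7314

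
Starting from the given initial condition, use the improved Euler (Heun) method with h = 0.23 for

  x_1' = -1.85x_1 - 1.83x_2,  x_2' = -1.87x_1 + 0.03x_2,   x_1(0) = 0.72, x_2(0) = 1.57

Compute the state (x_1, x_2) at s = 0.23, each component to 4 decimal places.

0.0215, 1.4781

Heun on (x_1,x_2): k1 = f(s_n, state_n); k2 = f(s_n + h, state_n + h·k1); state_{n+1} = state_n + (h/2)·(k1 + k2).
0.000000: (0.720000, 1.570000)
  k1 = (-4.205100, -1.299300)
  predictor → (-0.247173, 1.271161)
  k2 = (-1.868955, 0.500348)
  → (0.021484, 1.478121)
(x_1(0.23), x_2(0.23)) ≈ (0.0215, 1.4781)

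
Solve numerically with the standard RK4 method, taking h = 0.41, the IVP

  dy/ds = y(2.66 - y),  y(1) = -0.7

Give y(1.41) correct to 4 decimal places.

-3.9577

RK4: k1 = f(s_n, y_n); k2 = f(s_n + h/2, y_n + (h/2)·k1); k3 = f(s_n + h/2, y_n + (h/2)·k2); k4 = f(s_n + h, y_n + h·k3); y_{n+1} = y_n + (h/6)·(k1 + 2k2 + 2k3 + k4).
s=1.000000, y=-0.700000:
  k1 = f(1.000000, -0.700000) = -2.352000
  k2 = f(1.205000, -1.182160) = -4.542048
  k3 = f(1.205000, -1.631120) = -6.999331
  k4 = f(1.410000, -3.569726) = -22.238410
  y ← -0.700000 + (0.41/6)·(k1 + 2k2 + 2k3 + k4) = -3.957666
y(1.41) ≈ -3.9577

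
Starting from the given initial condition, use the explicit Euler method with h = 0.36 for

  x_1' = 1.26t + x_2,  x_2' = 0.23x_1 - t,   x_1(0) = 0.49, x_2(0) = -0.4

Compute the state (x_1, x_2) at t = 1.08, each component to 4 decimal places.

Euler on (x_1,x_2): x_1_{n+1} = x_1_n + h·x_1', x_2_{n+1} = x_2_n + h·x_2'.
0.000000: (0.490000, -0.400000); f=(-0.400000, 0.112700) → (0.346000, -0.359428)
0.360000: (0.346000, -0.359428); f=(0.094172, -0.280420) → (0.379902, -0.460379)
0.720000: (0.379902, -0.460379); f=(0.446821, -0.632623) → (0.540757, -0.688123)
(x_1(1.08), x_2(1.08)) ≈ (0.5408, -0.6881)

0.5408, -0.6881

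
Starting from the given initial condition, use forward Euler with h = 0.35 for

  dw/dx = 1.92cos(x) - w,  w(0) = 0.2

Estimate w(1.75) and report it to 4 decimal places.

0.8652

Euler: w_{n+1} = w_n + h·f(x_n, w_n).
x=0.000000, w=0.200000: f=1.720000 → w ← 0.200000 + 0.35·1.720000 = 0.802000
x=0.350000, w=0.802000: f=1.001596 → w ← 0.802000 + 0.35·1.001596 = 1.152558
x=0.700000, w=1.152558: f=0.315939 → w ← 1.152558 + 0.35·0.315939 = 1.263137
x=1.050000, w=1.263137: f=-0.307801 → w ← 1.263137 + 0.35·(-0.307801) = 1.155407
x=1.400000, w=1.155407: f=-0.829070 → w ← 1.155407 + 0.35·(-0.829070) = 0.865232
w(1.75) ≈ 0.8652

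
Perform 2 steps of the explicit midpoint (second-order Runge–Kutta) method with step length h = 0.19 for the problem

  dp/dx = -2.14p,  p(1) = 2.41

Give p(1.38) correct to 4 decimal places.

Midpoint: k1 = f(x_n, p_n); k2 = f(x_n + h/2, p_n + (h/2)·k1); p_{n+1} = p_n + h·k2.
x=1.000000, p=2.410000:
  k1 = f(1.000000, 2.410000) = -5.157400
  k2 = f(1.095000, 1.920047) = -4.108901
  p ← 2.410000 + 0.19·(-4.108901) = 1.629309
x=1.190000, p=1.629309:
  k1 = f(1.190000, 1.629309) = -3.486721
  k2 = f(1.285000, 1.298070) = -2.777871
  p ← 1.629309 + 0.19·(-2.777871) = 1.101513
p(1.38) ≈ 1.1015

1.1015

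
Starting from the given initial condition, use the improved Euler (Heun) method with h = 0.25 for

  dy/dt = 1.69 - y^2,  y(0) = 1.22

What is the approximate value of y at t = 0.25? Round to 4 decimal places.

1.2547

Heun: k1 = f(t_n, y_n); k2 = f(t_n + h, y_n + h·k1); y_{n+1} = y_n + (h/2)·(k1 + k2).
t=0.000000, y=1.220000:
  k1 = f(0.000000, 1.220000) = 0.201600
  k2 = f(0.250000, 1.270400) = 0.076084
  y ← 1.220000 + (0.25/2)·(0.201600 + 0.076084) = 1.254710
y(0.25) ≈ 1.2547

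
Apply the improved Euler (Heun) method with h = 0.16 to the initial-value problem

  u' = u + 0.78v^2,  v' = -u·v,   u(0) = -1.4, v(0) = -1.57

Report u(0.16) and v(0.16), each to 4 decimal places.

-1.2331, -1.9482

Heun on (u,v): k1 = f(s_n, state_n); k2 = f(s_n + h, state_n + h·k1); state_{n+1} = state_n + (h/2)·(k1 + k2).
0.000000: (-1.400000, -1.570000)
  k1 = (0.522622, -2.198000)
  predictor → (-1.316380, -1.921680)
  k2 = (1.564046, -2.529662)
  → (-1.233067, -1.948213)
(u(0.16), v(0.16)) ≈ (-1.2331, -1.9482)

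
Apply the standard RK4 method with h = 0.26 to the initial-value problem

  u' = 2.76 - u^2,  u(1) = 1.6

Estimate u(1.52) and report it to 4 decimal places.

1.6501

RK4: k1 = f(s_n, u_n); k2 = f(s_n + h/2, u_n + (h/2)·k1); k3 = f(s_n + h/2, u_n + (h/2)·k2); k4 = f(s_n + h, u_n + h·k3); u_{n+1} = u_n + (h/6)·(k1 + 2k2 + 2k3 + k4).
s=1.000000, u=1.600000:
  k1 = f(1.000000, 1.600000) = 0.200000
  k2 = f(1.130000, 1.626000) = 0.116124
  k3 = f(1.130000, 1.615096) = 0.151465
  k4 = f(1.260000, 1.639381) = 0.072431
  u ← 1.600000 + (0.26/6)·(k1 + 2k2 + 2k3 + k4) = 1.634996
s=1.260000, u=1.634996:
  k1 = f(1.260000, 1.634996) = 0.086787
  k2 = f(1.390000, 1.646279) = 0.049767
  k3 = f(1.390000, 1.641466) = 0.065589
  k4 = f(1.520000, 1.652050) = 0.030732
  u ← 1.634996 + (0.26/6)·(k1 + 2k2 + 2k3 + k4) = 1.650086
u(1.52) ≈ 1.6501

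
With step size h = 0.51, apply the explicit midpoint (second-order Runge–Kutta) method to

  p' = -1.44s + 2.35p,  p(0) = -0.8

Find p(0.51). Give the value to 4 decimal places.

Midpoint: k1 = f(s_n, p_n); k2 = f(s_n + h/2, p_n + (h/2)·k1); p_{n+1} = p_n + h·k2.
s=0.000000, p=-0.800000:
  k1 = f(0.000000, -0.800000) = -1.880000
  k2 = f(0.255000, -1.279400) = -3.373790
  p ← -0.800000 + 0.51·(-3.373790) = -2.520633
p(0.51) ≈ -2.5206

-2.5206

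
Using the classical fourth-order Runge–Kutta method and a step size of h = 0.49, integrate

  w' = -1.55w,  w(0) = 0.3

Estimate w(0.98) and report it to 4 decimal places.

RK4: k1 = f(t_n, w_n); k2 = f(t_n + h/2, w_n + (h/2)·k1); k3 = f(t_n + h/2, w_n + (h/2)·k2); k4 = f(t_n + h, w_n + h·k3); w_{n+1} = w_n + (h/6)·(k1 + 2k2 + 2k3 + k4).
t=0.000000, w=0.300000:
  k1 = f(0.000000, 0.300000) = -0.465000
  k2 = f(0.245000, 0.186075) = -0.288416
  k3 = f(0.245000, 0.229338) = -0.355474
  k4 = f(0.490000, 0.125818) = -0.195018
  w ← 0.300000 + (0.49/6)·(k1 + 2k2 + 2k3 + k4) = 0.140930
t=0.490000, w=0.140930:
  k1 = f(0.490000, 0.140930) = -0.218441
  k2 = f(0.735000, 0.087412) = -0.135488
  k3 = f(0.735000, 0.107735) = -0.166990
  k4 = f(0.980000, 0.059105) = -0.091613
  w ← 0.140930 + (0.49/6)·(k1 + 2k2 + 2k3 + k4) = 0.066204
w(0.98) ≈ 0.0662

0.0662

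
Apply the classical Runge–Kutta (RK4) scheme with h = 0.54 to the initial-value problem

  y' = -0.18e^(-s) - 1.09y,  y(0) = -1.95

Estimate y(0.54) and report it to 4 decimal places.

-1.1386

RK4: k1 = f(s_n, y_n); k2 = f(s_n + h/2, y_n + (h/2)·k1); k3 = f(s_n + h/2, y_n + (h/2)·k2); k4 = f(s_n + h, y_n + h·k3); y_{n+1} = y_n + (h/6)·(k1 + 2k2 + 2k3 + k4).
s=0.000000, y=-1.950000:
  k1 = f(0.000000, -1.950000) = 1.945500
  k2 = f(0.270000, -1.424715) = 1.415531
  k3 = f(0.270000, -1.567807) = 1.571501
  k4 = f(0.540000, -1.101390) = 1.095620
  y ← -1.950000 + (0.54/6)·(k1 + 2k2 + 2k3 + k4) = -1.138633
y(0.54) ≈ -1.1386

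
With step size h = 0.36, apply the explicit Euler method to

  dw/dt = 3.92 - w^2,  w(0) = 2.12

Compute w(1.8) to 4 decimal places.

1.9778

Euler: w_{n+1} = w_n + h·f(t_n, w_n).
t=0.000000, w=2.120000: f=-0.574400 → w ← 2.120000 + 0.36·(-0.574400) = 1.913216
t=0.360000, w=1.913216: f=0.259605 → w ← 1.913216 + 0.36·0.259605 = 2.006674
t=0.720000, w=2.006674: f=-0.106739 → w ← 2.006674 + 0.36·(-0.106739) = 1.968248
t=1.080000, w=1.968248: f=0.046002 → w ← 1.968248 + 0.36·0.046002 = 1.984808
t=1.440000, w=1.984808: f=-0.019463 → w ← 1.984808 + 0.36·(-0.019463) = 1.977801
w(1.8) ≈ 1.9778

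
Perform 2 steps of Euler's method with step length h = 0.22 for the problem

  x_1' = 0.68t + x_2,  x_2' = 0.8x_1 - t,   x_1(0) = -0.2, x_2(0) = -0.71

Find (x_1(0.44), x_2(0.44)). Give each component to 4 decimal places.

Euler on (x_1,x_2): x_1_{n+1} = x_1_n + h·x_1', x_2_{n+1} = x_2_n + h·x_2'.
0.000000: (-0.200000, -0.710000); f=(-0.710000, -0.160000) → (-0.356200, -0.745200)
0.220000: (-0.356200, -0.745200); f=(-0.595600, -0.504960) → (-0.487232, -0.856291)
(x_1(0.44), x_2(0.44)) ≈ (-0.4872, -0.8563)

-0.4872, -0.8563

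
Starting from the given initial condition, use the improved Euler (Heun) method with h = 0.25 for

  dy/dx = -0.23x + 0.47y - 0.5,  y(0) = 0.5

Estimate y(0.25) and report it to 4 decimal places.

0.4227

Heun: k1 = f(x_n, y_n); k2 = f(x_n + h, y_n + h·k1); y_{n+1} = y_n + (h/2)·(k1 + k2).
x=0.000000, y=0.500000:
  k1 = f(0.000000, 0.500000) = -0.265000
  k2 = f(0.250000, 0.433750) = -0.353638
  y ← 0.500000 + (0.25/2)·(-0.265000 + (-0.353638)) = 0.422670
y(0.25) ≈ 0.4227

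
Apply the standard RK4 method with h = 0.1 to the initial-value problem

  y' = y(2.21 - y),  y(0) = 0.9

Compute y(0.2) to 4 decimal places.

RK4: k1 = f(t_n, y_n); k2 = f(t_n + h/2, y_n + (h/2)·k1); k3 = f(t_n + h/2, y_n + (h/2)·k2); k4 = f(t_n + h, y_n + h·k3); y_{n+1} = y_n + (h/6)·(k1 + 2k2 + 2k3 + k4).
t=0.000000, y=0.900000:
  k1 = f(0.000000, 0.900000) = 1.179000
  k2 = f(0.050000, 0.958950) = 1.199694
  k3 = f(0.050000, 0.959985) = 1.199996
  k4 = f(0.100000, 1.020000) = 1.213800
  y ← 0.900000 + (0.1/6)·(k1 + 2k2 + 2k3 + k4) = 1.019870
t=0.100000, y=1.019870:
  k1 = f(0.100000, 1.019870) = 1.213778
  k2 = f(0.150000, 1.080559) = 1.220428
  k3 = f(0.150000, 1.080891) = 1.220444
  k4 = f(0.200000, 1.141914) = 1.219662
  y ← 1.019870 + (0.1/6)·(k1 + 2k2 + 2k3 + k4) = 1.141789
y(0.2) ≈ 1.1418

1.1418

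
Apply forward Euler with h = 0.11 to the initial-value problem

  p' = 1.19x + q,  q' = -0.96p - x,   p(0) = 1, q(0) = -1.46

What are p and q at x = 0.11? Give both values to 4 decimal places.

0.8394, -1.5656

Euler on (p,q): p_{n+1} = p_n + h·p', q_{n+1} = q_n + h·q'.
0.000000: (1.000000, -1.460000); f=(-1.460000, -0.960000) → (0.839400, -1.565600)
(p(0.11), q(0.11)) ≈ (0.8394, -1.5656)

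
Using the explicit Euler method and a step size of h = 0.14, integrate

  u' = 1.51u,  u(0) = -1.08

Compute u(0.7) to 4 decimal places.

Euler: u_{n+1} = u_n + h·f(x_n, u_n).
x=0.000000, u=-1.080000: f=-1.630800 → u ← -1.080000 + 0.14·(-1.630800) = -1.308312
x=0.140000, u=-1.308312: f=-1.975551 → u ← -1.308312 + 0.14·(-1.975551) = -1.584889
x=0.280000, u=-1.584889: f=-2.393183 → u ← -1.584889 + 0.14·(-2.393183) = -1.919935
x=0.420000, u=-1.919935: f=-2.899101 → u ← -1.919935 + 0.14·(-2.899101) = -2.325809
x=0.560000, u=-2.325809: f=-3.511971 → u ← -2.325809 + 0.14·(-3.511971) = -2.817485
u(0.7) ≈ -2.8175

-2.8175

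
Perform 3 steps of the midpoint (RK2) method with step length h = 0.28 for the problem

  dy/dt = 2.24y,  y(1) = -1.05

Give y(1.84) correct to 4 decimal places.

-6.3707

Midpoint: k1 = f(t_n, y_n); k2 = f(t_n + h/2, y_n + (h/2)·k1); y_{n+1} = y_n + h·k2.
t=1.000000, y=-1.050000:
  k1 = f(1.000000, -1.050000) = -2.352000
  k2 = f(1.140000, -1.379280) = -3.089587
  y ← -1.050000 + 0.28·(-3.089587) = -1.915084
t=1.280000, y=-1.915084:
  k1 = f(1.280000, -1.915084) = -4.289789
  k2 = f(1.420000, -2.515655) = -5.635067
  y ← -1.915084 + 0.28·(-5.635067) = -3.492903
t=1.560000, y=-3.492903:
  k1 = f(1.560000, -3.492903) = -7.824103
  k2 = f(1.700000, -4.588278) = -10.277742
  y ← -3.492903 + 0.28·(-10.277742) = -6.370671
y(1.84) ≈ -6.3707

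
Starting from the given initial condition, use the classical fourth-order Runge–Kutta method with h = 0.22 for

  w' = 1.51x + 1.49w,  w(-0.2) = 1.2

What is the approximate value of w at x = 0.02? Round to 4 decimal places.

1.6277

RK4: k1 = f(x_n, w_n); k2 = f(x_n + h/2, w_n + (h/2)·k1); k3 = f(x_n + h/2, w_n + (h/2)·k2); k4 = f(x_n + h, w_n + h·k3); w_{n+1} = w_n + (h/6)·(k1 + 2k2 + 2k3 + k4).
x=-0.200000, w=1.200000:
  k1 = f(-0.200000, 1.200000) = 1.486000
  k2 = f(-0.090000, 1.363460) = 1.895655
  k3 = f(-0.090000, 1.408522) = 1.962798
  k4 = f(0.020000, 1.631816) = 2.461605
  w ← 1.200000 + (0.22/6)·(k1 + 2k2 + 2k3 + k4) = 1.627699
w(0.02) ≈ 1.6277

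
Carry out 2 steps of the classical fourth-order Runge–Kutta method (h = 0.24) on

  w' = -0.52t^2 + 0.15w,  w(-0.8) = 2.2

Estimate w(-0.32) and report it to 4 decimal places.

RK4: k1 = f(t_n, w_n); k2 = f(t_n + h/2, w_n + (h/2)·k1); k3 = f(t_n + h/2, w_n + (h/2)·k2); k4 = f(t_n + h, w_n + h·k3); w_{n+1} = w_n + (h/6)·(k1 + 2k2 + 2k3 + k4).
t=-0.800000, w=2.200000:
  k1 = f(-0.800000, 2.200000) = -0.002800
  k2 = f(-0.680000, 2.199664) = 0.089502
  k3 = f(-0.680000, 2.210740) = 0.091163
  k4 = f(-0.560000, 2.221879) = 0.170210
  w ← 2.200000 + (0.24/6)·(k1 + 2k2 + 2k3 + k4) = 2.221150
t=-0.560000, w=2.221150:
  k1 = f(-0.560000, 2.221150) = 0.170100
  k2 = f(-0.440000, 2.241562) = 0.235562
  k3 = f(-0.440000, 2.249417) = 0.236741
  k4 = f(-0.320000, 2.277967) = 0.288447
  w ← 2.221150 + (0.24/6)·(k1 + 2k2 + 2k3 + k4) = 2.277276
w(-0.32) ≈ 2.2773

2.2773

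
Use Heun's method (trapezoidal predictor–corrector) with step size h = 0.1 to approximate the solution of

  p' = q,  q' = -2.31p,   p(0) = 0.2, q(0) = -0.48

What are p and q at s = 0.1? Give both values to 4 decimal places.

0.1497, -0.5207

Heun on (p,q): k1 = f(s_n, state_n); k2 = f(s_n + h, state_n + h·k1); state_{n+1} = state_n + (h/2)·(k1 + k2).
0.000000: (0.200000, -0.480000)
  k1 = (-0.480000, -0.462000)
  predictor → (0.152000, -0.526200)
  k2 = (-0.526200, -0.351120)
  → (0.149690, -0.520656)
(p(0.1), q(0.1)) ≈ (0.1497, -0.5207)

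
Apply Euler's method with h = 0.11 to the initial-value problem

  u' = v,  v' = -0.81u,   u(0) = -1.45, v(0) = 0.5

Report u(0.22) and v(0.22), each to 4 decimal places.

-1.3258, 0.7535

Euler on (u,v): u_{n+1} = u_n + h·u', v_{n+1} = v_n + h·v'.
0.000000: (-1.450000, 0.500000); f=(0.500000, 1.174500) → (-1.395000, 0.629195)
0.110000: (-1.395000, 0.629195); f=(0.629195, 1.129950) → (-1.325789, 0.753489)
(u(0.22), v(0.22)) ≈ (-1.3258, 0.7535)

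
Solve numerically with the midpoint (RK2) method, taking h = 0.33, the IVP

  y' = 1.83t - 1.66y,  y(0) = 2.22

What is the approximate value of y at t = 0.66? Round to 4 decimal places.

1.1095

Midpoint: k1 = f(t_n, y_n); k2 = f(t_n + h/2, y_n + (h/2)·k1); y_{n+1} = y_n + h·k2.
t=0.000000, y=2.220000:
  k1 = f(0.000000, 2.220000) = -3.685200
  k2 = f(0.165000, 1.611942) = -2.373874
  y ← 2.220000 + 0.33·(-2.373874) = 1.436622
t=0.330000, y=1.436622:
  k1 = f(0.330000, 1.436622) = -1.780892
  k2 = f(0.495000, 1.142774) = -0.991156
  y ← 1.436622 + 0.33·(-0.991156) = 1.109540
y(0.66) ≈ 1.1095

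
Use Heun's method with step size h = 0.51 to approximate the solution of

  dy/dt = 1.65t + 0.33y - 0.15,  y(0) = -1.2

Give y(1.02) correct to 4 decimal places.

-0.9253

Heun: k1 = f(t_n, y_n); k2 = f(t_n + h, y_n + h·k1); y_{n+1} = y_n + (h/2)·(k1 + k2).
t=0.000000, y=-1.200000:
  k1 = f(0.000000, -1.200000) = -0.546000
  k2 = f(0.510000, -1.478460) = 0.203608
  y ← -1.200000 + (0.51/2)·(-0.546000 + 0.203608) = -1.287310
t=0.510000, y=-1.287310:
  k1 = f(0.510000, -1.287310) = 0.266688
  k2 = f(1.020000, -1.151299) = 1.153071
  y ← -1.287310 + (0.51/2)·(0.266688 + 1.153071) = -0.925271
y(1.02) ≈ -0.9253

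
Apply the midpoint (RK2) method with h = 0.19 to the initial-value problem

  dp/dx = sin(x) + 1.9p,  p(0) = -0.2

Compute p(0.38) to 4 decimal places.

-0.3212

Midpoint: k1 = f(x_n, p_n); k2 = f(x_n + h/2, p_n + (h/2)·k1); p_{n+1} = p_n + h·k2.
x=0.000000, p=-0.200000:
  k1 = f(0.000000, -0.200000) = -0.380000
  k2 = f(0.095000, -0.236100) = -0.353733
  p ← -0.200000 + 0.19·(-0.353733) = -0.267209
x=0.190000, p=-0.267209:
  k1 = f(0.190000, -0.267209) = -0.318839
  k2 = f(0.285000, -0.297499) = -0.284090
  p ← -0.267209 + 0.19·(-0.284090) = -0.321186
p(0.38) ≈ -0.3212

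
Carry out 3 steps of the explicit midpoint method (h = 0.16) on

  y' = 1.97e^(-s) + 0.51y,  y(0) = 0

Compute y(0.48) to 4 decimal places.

0.8591

Midpoint: k1 = f(s_n, y_n); k2 = f(s_n + h/2, y_n + (h/2)·k1); y_{n+1} = y_n + h·k2.
s=0.000000, y=0.000000:
  k1 = f(0.000000, 0.000000) = 1.970000
  k2 = f(0.080000, 0.157600) = 1.898915
  y ← 0.000000 + 0.16·1.898915 = 0.303826
s=0.160000, y=0.303826:
  k1 = f(0.160000, 0.303826) = 1.833675
  k2 = f(0.240000, 0.450520) = 1.779422
  y ← 0.303826 + 0.16·1.779422 = 0.588534
s=0.320000, y=0.588534:
  k1 = f(0.320000, 0.588534) = 1.730666
  k2 = f(0.400000, 0.726987) = 1.691294
  y ← 0.588534 + 0.16·1.691294 = 0.859141
y(0.48) ≈ 0.8591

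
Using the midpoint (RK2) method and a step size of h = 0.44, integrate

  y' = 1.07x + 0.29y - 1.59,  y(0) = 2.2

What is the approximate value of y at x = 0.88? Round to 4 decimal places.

Midpoint: k1 = f(x_n, y_n); k2 = f(x_n + h/2, y_n + (h/2)·k1); y_{n+1} = y_n + h·k2.
x=0.000000, y=2.200000:
  k1 = f(0.000000, 2.200000) = -0.952000
  k2 = f(0.220000, 1.990560) = -0.777338
  y ← 2.200000 + 0.44·(-0.777338) = 1.857971
x=0.440000, y=1.857971:
  k1 = f(0.440000, 1.857971) = -0.580388
  k2 = f(0.660000, 1.730286) = -0.382017
  y ← 1.857971 + 0.44·(-0.382017) = 1.689884
y(0.88) ≈ 1.6899

1.6899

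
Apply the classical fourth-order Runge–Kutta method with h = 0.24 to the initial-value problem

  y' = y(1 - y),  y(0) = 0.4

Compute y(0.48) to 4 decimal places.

RK4: k1 = f(t_n, y_n); k2 = f(t_n + h/2, y_n + (h/2)·k1); k3 = f(t_n + h/2, y_n + (h/2)·k2); k4 = f(t_n + h, y_n + h·k3); y_{n+1} = y_n + (h/6)·(k1 + 2k2 + 2k3 + k4).
t=0.000000, y=0.400000:
  k1 = f(0.000000, 0.400000) = 0.240000
  k2 = f(0.120000, 0.428800) = 0.244931
  k3 = f(0.120000, 0.429392) = 0.245014
  k4 = f(0.240000, 0.458803) = 0.248303
  y ← 0.400000 + (0.24/6)·(k1 + 2k2 + 2k3 + k4) = 0.458728
t=0.240000, y=0.458728:
  k1 = f(0.240000, 0.458728) = 0.248297
  k2 = f(0.360000, 0.488523) = 0.249868
  k3 = f(0.360000, 0.488712) = 0.249873
  k4 = f(0.480000, 0.518697) = 0.249650
  y ← 0.458728 + (0.24/6)·(k1 + 2k2 + 2k3 + k4) = 0.518625
y(0.48) ≈ 0.5186

0.5186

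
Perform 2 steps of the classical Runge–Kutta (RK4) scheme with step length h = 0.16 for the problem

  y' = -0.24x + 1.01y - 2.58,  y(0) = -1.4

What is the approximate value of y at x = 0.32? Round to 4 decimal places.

RK4: k1 = f(x_n, y_n); k2 = f(x_n + h/2, y_n + (h/2)·k1); k3 = f(x_n + h/2, y_n + (h/2)·k2); k4 = f(x_n + h, y_n + h·k3); y_{n+1} = y_n + (h/6)·(k1 + 2k2 + 2k3 + k4).
x=0.000000, y=-1.400000:
  k1 = f(0.000000, -1.400000) = -3.994000
  k2 = f(0.080000, -1.719520) = -4.335915
  k3 = f(0.080000, -1.746873) = -4.363542
  k4 = f(0.160000, -2.098167) = -4.737548
  y ← -1.400000 + (0.16/6)·(k1 + 2k2 + 2k3 + k4) = -2.096812
x=0.160000, y=-2.096812:
  k1 = f(0.160000, -2.096812) = -4.736180
  k2 = f(0.240000, -2.475707) = -5.138064
  k3 = f(0.240000, -2.507857) = -5.170536
  k4 = f(0.320000, -2.924098) = -5.610139
  y ← -2.096812 + (0.16/6)·(k1 + 2k2 + 2k3 + k4) = -2.922506
y(0.32) ≈ -2.9225

-2.9225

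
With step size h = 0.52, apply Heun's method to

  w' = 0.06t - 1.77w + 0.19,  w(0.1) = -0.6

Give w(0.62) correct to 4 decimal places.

Heun: k1 = f(t_n, w_n); k2 = f(t_n + h, w_n + h·k1); w_{n+1} = w_n + (h/2)·(k1 + k2).
t=0.100000, w=-0.600000:
  k1 = f(0.100000, -0.600000) = 1.258000
  k2 = f(0.620000, 0.054160) = 0.131337
  w ← -0.600000 + (0.52/2)·(1.258000 + 0.131337) = -0.238772
w(0.62) ≈ -0.2388

-0.2388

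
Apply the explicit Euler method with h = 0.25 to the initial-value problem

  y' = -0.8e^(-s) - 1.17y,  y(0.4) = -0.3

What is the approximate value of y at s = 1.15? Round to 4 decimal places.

Euler: y_{n+1} = y_n + h·f(s_n, y_n).
s=0.400000, y=-0.300000: f=-0.185256 → y ← -0.300000 + 0.25·(-0.185256) = -0.346314
s=0.650000, y=-0.346314: f=-0.012449 → y ← -0.346314 + 0.25·(-0.012449) = -0.349426
s=0.900000, y=-0.349426: f=0.083573 → y ← -0.349426 + 0.25·0.083573 = -0.328533
y(1.15) ≈ -0.3285

-0.3285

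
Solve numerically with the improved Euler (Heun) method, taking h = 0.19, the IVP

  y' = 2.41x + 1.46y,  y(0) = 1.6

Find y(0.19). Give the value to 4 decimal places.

2.1489

Heun: k1 = f(x_n, y_n); k2 = f(x_n + h, y_n + h·k1); y_{n+1} = y_n + (h/2)·(k1 + k2).
x=0.000000, y=1.600000:
  k1 = f(0.000000, 1.600000) = 2.336000
  k2 = f(0.190000, 2.043840) = 3.441906
  y ← 1.600000 + (0.19/2)·(2.336000 + 3.441906) = 2.148901
y(0.19) ≈ 2.1489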